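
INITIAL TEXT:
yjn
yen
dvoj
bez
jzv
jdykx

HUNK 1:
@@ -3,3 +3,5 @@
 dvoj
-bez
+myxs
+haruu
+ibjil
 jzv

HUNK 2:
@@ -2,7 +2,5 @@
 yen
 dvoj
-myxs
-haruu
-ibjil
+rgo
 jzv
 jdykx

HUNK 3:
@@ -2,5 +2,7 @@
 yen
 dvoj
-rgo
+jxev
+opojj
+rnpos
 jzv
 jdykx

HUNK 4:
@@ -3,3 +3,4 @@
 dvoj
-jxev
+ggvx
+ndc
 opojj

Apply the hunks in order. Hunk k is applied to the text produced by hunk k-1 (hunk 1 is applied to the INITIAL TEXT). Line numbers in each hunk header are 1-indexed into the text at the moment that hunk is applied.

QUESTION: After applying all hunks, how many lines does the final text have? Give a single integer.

Answer: 9

Derivation:
Hunk 1: at line 3 remove [bez] add [myxs,haruu,ibjil] -> 8 lines: yjn yen dvoj myxs haruu ibjil jzv jdykx
Hunk 2: at line 2 remove [myxs,haruu,ibjil] add [rgo] -> 6 lines: yjn yen dvoj rgo jzv jdykx
Hunk 3: at line 2 remove [rgo] add [jxev,opojj,rnpos] -> 8 lines: yjn yen dvoj jxev opojj rnpos jzv jdykx
Hunk 4: at line 3 remove [jxev] add [ggvx,ndc] -> 9 lines: yjn yen dvoj ggvx ndc opojj rnpos jzv jdykx
Final line count: 9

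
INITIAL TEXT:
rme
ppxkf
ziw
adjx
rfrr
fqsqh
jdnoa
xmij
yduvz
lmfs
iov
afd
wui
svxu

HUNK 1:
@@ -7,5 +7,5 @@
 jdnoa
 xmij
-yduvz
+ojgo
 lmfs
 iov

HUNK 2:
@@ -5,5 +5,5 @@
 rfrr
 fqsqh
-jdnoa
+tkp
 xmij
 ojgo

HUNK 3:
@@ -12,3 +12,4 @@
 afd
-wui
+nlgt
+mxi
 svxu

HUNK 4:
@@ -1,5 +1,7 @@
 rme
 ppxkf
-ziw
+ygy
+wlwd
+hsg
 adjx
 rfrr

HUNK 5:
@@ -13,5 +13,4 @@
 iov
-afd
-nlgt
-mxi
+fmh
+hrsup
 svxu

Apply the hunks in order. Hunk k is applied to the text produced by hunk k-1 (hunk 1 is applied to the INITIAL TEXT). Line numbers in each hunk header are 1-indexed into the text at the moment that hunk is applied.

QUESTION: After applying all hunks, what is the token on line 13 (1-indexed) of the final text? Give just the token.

Hunk 1: at line 7 remove [yduvz] add [ojgo] -> 14 lines: rme ppxkf ziw adjx rfrr fqsqh jdnoa xmij ojgo lmfs iov afd wui svxu
Hunk 2: at line 5 remove [jdnoa] add [tkp] -> 14 lines: rme ppxkf ziw adjx rfrr fqsqh tkp xmij ojgo lmfs iov afd wui svxu
Hunk 3: at line 12 remove [wui] add [nlgt,mxi] -> 15 lines: rme ppxkf ziw adjx rfrr fqsqh tkp xmij ojgo lmfs iov afd nlgt mxi svxu
Hunk 4: at line 1 remove [ziw] add [ygy,wlwd,hsg] -> 17 lines: rme ppxkf ygy wlwd hsg adjx rfrr fqsqh tkp xmij ojgo lmfs iov afd nlgt mxi svxu
Hunk 5: at line 13 remove [afd,nlgt,mxi] add [fmh,hrsup] -> 16 lines: rme ppxkf ygy wlwd hsg adjx rfrr fqsqh tkp xmij ojgo lmfs iov fmh hrsup svxu
Final line 13: iov

Answer: iov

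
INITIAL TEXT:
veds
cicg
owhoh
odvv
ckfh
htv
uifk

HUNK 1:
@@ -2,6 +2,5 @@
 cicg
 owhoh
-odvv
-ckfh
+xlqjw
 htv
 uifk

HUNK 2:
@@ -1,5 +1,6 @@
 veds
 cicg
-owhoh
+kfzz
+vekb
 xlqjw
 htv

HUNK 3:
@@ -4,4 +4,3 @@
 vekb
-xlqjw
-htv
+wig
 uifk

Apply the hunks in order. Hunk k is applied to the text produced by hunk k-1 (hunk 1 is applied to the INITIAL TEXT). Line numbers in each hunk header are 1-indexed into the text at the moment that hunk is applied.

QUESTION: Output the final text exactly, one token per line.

Answer: veds
cicg
kfzz
vekb
wig
uifk

Derivation:
Hunk 1: at line 2 remove [odvv,ckfh] add [xlqjw] -> 6 lines: veds cicg owhoh xlqjw htv uifk
Hunk 2: at line 1 remove [owhoh] add [kfzz,vekb] -> 7 lines: veds cicg kfzz vekb xlqjw htv uifk
Hunk 3: at line 4 remove [xlqjw,htv] add [wig] -> 6 lines: veds cicg kfzz vekb wig uifk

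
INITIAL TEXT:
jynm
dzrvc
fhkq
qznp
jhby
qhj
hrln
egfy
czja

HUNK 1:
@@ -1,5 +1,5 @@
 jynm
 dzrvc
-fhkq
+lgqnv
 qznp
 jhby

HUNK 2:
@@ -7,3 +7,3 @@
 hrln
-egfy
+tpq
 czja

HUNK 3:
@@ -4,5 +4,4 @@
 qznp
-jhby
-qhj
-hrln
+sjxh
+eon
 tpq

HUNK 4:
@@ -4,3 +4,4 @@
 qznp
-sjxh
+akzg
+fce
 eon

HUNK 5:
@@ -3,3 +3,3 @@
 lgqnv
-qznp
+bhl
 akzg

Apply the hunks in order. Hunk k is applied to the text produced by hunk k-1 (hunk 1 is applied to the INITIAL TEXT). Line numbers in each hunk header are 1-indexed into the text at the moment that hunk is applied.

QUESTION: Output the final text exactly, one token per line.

Hunk 1: at line 1 remove [fhkq] add [lgqnv] -> 9 lines: jynm dzrvc lgqnv qznp jhby qhj hrln egfy czja
Hunk 2: at line 7 remove [egfy] add [tpq] -> 9 lines: jynm dzrvc lgqnv qznp jhby qhj hrln tpq czja
Hunk 3: at line 4 remove [jhby,qhj,hrln] add [sjxh,eon] -> 8 lines: jynm dzrvc lgqnv qznp sjxh eon tpq czja
Hunk 4: at line 4 remove [sjxh] add [akzg,fce] -> 9 lines: jynm dzrvc lgqnv qznp akzg fce eon tpq czja
Hunk 5: at line 3 remove [qznp] add [bhl] -> 9 lines: jynm dzrvc lgqnv bhl akzg fce eon tpq czja

Answer: jynm
dzrvc
lgqnv
bhl
akzg
fce
eon
tpq
czja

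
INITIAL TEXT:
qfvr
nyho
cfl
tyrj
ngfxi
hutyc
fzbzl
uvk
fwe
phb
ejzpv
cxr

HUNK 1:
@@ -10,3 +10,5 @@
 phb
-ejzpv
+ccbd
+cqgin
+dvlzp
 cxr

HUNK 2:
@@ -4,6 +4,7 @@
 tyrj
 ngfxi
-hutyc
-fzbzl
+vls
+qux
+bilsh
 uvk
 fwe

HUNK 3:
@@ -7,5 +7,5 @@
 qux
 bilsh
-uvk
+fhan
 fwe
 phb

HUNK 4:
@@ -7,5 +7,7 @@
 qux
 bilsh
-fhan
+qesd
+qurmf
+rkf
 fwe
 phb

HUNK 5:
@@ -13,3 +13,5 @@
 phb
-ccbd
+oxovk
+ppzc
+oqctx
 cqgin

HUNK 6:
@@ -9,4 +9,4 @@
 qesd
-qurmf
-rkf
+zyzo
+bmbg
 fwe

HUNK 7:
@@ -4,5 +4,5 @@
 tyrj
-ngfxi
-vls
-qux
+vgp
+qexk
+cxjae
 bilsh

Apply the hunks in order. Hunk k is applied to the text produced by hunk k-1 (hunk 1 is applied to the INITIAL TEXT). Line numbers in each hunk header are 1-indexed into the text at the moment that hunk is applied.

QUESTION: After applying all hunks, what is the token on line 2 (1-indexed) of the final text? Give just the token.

Answer: nyho

Derivation:
Hunk 1: at line 10 remove [ejzpv] add [ccbd,cqgin,dvlzp] -> 14 lines: qfvr nyho cfl tyrj ngfxi hutyc fzbzl uvk fwe phb ccbd cqgin dvlzp cxr
Hunk 2: at line 4 remove [hutyc,fzbzl] add [vls,qux,bilsh] -> 15 lines: qfvr nyho cfl tyrj ngfxi vls qux bilsh uvk fwe phb ccbd cqgin dvlzp cxr
Hunk 3: at line 7 remove [uvk] add [fhan] -> 15 lines: qfvr nyho cfl tyrj ngfxi vls qux bilsh fhan fwe phb ccbd cqgin dvlzp cxr
Hunk 4: at line 7 remove [fhan] add [qesd,qurmf,rkf] -> 17 lines: qfvr nyho cfl tyrj ngfxi vls qux bilsh qesd qurmf rkf fwe phb ccbd cqgin dvlzp cxr
Hunk 5: at line 13 remove [ccbd] add [oxovk,ppzc,oqctx] -> 19 lines: qfvr nyho cfl tyrj ngfxi vls qux bilsh qesd qurmf rkf fwe phb oxovk ppzc oqctx cqgin dvlzp cxr
Hunk 6: at line 9 remove [qurmf,rkf] add [zyzo,bmbg] -> 19 lines: qfvr nyho cfl tyrj ngfxi vls qux bilsh qesd zyzo bmbg fwe phb oxovk ppzc oqctx cqgin dvlzp cxr
Hunk 7: at line 4 remove [ngfxi,vls,qux] add [vgp,qexk,cxjae] -> 19 lines: qfvr nyho cfl tyrj vgp qexk cxjae bilsh qesd zyzo bmbg fwe phb oxovk ppzc oqctx cqgin dvlzp cxr
Final line 2: nyho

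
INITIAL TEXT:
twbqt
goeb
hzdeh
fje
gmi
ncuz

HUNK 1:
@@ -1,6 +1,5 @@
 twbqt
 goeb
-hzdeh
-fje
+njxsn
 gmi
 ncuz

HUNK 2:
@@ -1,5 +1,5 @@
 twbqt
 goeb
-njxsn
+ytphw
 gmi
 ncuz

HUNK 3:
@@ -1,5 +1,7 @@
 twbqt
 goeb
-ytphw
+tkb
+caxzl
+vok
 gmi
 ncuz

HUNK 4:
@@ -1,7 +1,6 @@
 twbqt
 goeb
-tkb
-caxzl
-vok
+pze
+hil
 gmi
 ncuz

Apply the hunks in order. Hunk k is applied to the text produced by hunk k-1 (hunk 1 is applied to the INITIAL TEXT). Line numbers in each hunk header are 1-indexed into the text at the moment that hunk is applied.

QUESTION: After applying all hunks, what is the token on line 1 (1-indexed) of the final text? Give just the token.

Hunk 1: at line 1 remove [hzdeh,fje] add [njxsn] -> 5 lines: twbqt goeb njxsn gmi ncuz
Hunk 2: at line 1 remove [njxsn] add [ytphw] -> 5 lines: twbqt goeb ytphw gmi ncuz
Hunk 3: at line 1 remove [ytphw] add [tkb,caxzl,vok] -> 7 lines: twbqt goeb tkb caxzl vok gmi ncuz
Hunk 4: at line 1 remove [tkb,caxzl,vok] add [pze,hil] -> 6 lines: twbqt goeb pze hil gmi ncuz
Final line 1: twbqt

Answer: twbqt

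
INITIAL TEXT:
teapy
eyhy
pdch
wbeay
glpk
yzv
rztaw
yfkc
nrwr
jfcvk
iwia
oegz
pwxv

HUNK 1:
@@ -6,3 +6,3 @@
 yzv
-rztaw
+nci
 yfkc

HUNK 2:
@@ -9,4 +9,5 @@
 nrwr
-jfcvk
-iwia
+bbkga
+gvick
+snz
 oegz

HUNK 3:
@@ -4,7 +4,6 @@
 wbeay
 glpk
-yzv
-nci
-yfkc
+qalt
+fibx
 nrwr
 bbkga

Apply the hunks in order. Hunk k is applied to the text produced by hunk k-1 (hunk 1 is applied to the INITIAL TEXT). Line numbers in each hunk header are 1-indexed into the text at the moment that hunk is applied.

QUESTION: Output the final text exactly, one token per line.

Hunk 1: at line 6 remove [rztaw] add [nci] -> 13 lines: teapy eyhy pdch wbeay glpk yzv nci yfkc nrwr jfcvk iwia oegz pwxv
Hunk 2: at line 9 remove [jfcvk,iwia] add [bbkga,gvick,snz] -> 14 lines: teapy eyhy pdch wbeay glpk yzv nci yfkc nrwr bbkga gvick snz oegz pwxv
Hunk 3: at line 4 remove [yzv,nci,yfkc] add [qalt,fibx] -> 13 lines: teapy eyhy pdch wbeay glpk qalt fibx nrwr bbkga gvick snz oegz pwxv

Answer: teapy
eyhy
pdch
wbeay
glpk
qalt
fibx
nrwr
bbkga
gvick
snz
oegz
pwxv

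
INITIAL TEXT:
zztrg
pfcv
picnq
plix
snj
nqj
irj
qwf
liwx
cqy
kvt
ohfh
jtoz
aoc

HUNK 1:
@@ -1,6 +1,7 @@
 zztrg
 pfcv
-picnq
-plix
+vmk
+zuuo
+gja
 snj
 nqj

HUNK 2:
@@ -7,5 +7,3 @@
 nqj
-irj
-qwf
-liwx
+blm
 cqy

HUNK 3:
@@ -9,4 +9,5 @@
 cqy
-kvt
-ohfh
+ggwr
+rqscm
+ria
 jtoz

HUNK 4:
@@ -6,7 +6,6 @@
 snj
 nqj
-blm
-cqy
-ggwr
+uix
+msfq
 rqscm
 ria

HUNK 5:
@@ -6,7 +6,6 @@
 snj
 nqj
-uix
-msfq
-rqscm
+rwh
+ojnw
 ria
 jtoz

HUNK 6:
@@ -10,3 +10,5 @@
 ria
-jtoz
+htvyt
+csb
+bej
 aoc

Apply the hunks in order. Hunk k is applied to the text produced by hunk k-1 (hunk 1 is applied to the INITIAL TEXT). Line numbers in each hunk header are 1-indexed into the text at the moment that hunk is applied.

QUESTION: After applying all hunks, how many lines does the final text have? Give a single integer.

Answer: 14

Derivation:
Hunk 1: at line 1 remove [picnq,plix] add [vmk,zuuo,gja] -> 15 lines: zztrg pfcv vmk zuuo gja snj nqj irj qwf liwx cqy kvt ohfh jtoz aoc
Hunk 2: at line 7 remove [irj,qwf,liwx] add [blm] -> 13 lines: zztrg pfcv vmk zuuo gja snj nqj blm cqy kvt ohfh jtoz aoc
Hunk 3: at line 9 remove [kvt,ohfh] add [ggwr,rqscm,ria] -> 14 lines: zztrg pfcv vmk zuuo gja snj nqj blm cqy ggwr rqscm ria jtoz aoc
Hunk 4: at line 6 remove [blm,cqy,ggwr] add [uix,msfq] -> 13 lines: zztrg pfcv vmk zuuo gja snj nqj uix msfq rqscm ria jtoz aoc
Hunk 5: at line 6 remove [uix,msfq,rqscm] add [rwh,ojnw] -> 12 lines: zztrg pfcv vmk zuuo gja snj nqj rwh ojnw ria jtoz aoc
Hunk 6: at line 10 remove [jtoz] add [htvyt,csb,bej] -> 14 lines: zztrg pfcv vmk zuuo gja snj nqj rwh ojnw ria htvyt csb bej aoc
Final line count: 14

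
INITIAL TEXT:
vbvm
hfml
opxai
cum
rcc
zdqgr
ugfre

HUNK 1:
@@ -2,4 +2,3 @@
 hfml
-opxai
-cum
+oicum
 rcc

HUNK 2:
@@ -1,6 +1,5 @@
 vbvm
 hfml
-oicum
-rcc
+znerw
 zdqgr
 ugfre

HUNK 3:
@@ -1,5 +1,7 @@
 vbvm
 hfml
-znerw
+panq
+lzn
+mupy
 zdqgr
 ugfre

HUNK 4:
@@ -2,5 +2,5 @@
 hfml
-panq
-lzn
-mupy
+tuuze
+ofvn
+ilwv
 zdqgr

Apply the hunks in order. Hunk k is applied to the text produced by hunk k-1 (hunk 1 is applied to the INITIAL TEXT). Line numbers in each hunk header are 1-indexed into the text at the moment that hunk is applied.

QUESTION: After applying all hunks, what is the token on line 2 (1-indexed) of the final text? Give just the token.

Hunk 1: at line 2 remove [opxai,cum] add [oicum] -> 6 lines: vbvm hfml oicum rcc zdqgr ugfre
Hunk 2: at line 1 remove [oicum,rcc] add [znerw] -> 5 lines: vbvm hfml znerw zdqgr ugfre
Hunk 3: at line 1 remove [znerw] add [panq,lzn,mupy] -> 7 lines: vbvm hfml panq lzn mupy zdqgr ugfre
Hunk 4: at line 2 remove [panq,lzn,mupy] add [tuuze,ofvn,ilwv] -> 7 lines: vbvm hfml tuuze ofvn ilwv zdqgr ugfre
Final line 2: hfml

Answer: hfml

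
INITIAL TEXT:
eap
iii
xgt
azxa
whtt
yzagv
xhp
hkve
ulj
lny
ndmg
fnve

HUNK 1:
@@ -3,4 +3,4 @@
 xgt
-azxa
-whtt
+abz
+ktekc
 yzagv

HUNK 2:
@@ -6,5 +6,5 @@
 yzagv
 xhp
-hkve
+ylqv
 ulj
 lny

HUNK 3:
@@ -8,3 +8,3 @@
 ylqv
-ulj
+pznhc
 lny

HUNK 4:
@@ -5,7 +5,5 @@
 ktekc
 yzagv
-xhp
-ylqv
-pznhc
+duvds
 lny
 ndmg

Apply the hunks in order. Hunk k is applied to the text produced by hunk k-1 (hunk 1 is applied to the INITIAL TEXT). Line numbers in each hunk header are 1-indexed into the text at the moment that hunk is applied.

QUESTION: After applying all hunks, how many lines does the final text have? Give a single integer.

Answer: 10

Derivation:
Hunk 1: at line 3 remove [azxa,whtt] add [abz,ktekc] -> 12 lines: eap iii xgt abz ktekc yzagv xhp hkve ulj lny ndmg fnve
Hunk 2: at line 6 remove [hkve] add [ylqv] -> 12 lines: eap iii xgt abz ktekc yzagv xhp ylqv ulj lny ndmg fnve
Hunk 3: at line 8 remove [ulj] add [pznhc] -> 12 lines: eap iii xgt abz ktekc yzagv xhp ylqv pznhc lny ndmg fnve
Hunk 4: at line 5 remove [xhp,ylqv,pznhc] add [duvds] -> 10 lines: eap iii xgt abz ktekc yzagv duvds lny ndmg fnve
Final line count: 10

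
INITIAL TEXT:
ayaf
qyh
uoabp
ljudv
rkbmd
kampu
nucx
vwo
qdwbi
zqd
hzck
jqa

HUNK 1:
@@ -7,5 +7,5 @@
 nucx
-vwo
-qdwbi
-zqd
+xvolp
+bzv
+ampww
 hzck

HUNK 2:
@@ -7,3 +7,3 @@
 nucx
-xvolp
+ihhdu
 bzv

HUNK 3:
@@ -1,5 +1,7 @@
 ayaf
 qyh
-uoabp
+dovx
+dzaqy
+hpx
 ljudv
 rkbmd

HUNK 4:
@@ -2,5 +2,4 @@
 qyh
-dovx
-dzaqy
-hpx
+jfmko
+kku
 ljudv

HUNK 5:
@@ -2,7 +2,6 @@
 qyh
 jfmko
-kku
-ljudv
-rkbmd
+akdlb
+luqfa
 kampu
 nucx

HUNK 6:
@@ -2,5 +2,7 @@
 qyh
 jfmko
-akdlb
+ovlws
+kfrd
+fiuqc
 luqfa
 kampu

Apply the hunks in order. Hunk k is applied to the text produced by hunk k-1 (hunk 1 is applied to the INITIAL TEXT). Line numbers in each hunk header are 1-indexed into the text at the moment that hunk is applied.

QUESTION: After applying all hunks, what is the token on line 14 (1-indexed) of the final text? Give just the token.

Hunk 1: at line 7 remove [vwo,qdwbi,zqd] add [xvolp,bzv,ampww] -> 12 lines: ayaf qyh uoabp ljudv rkbmd kampu nucx xvolp bzv ampww hzck jqa
Hunk 2: at line 7 remove [xvolp] add [ihhdu] -> 12 lines: ayaf qyh uoabp ljudv rkbmd kampu nucx ihhdu bzv ampww hzck jqa
Hunk 3: at line 1 remove [uoabp] add [dovx,dzaqy,hpx] -> 14 lines: ayaf qyh dovx dzaqy hpx ljudv rkbmd kampu nucx ihhdu bzv ampww hzck jqa
Hunk 4: at line 2 remove [dovx,dzaqy,hpx] add [jfmko,kku] -> 13 lines: ayaf qyh jfmko kku ljudv rkbmd kampu nucx ihhdu bzv ampww hzck jqa
Hunk 5: at line 2 remove [kku,ljudv,rkbmd] add [akdlb,luqfa] -> 12 lines: ayaf qyh jfmko akdlb luqfa kampu nucx ihhdu bzv ampww hzck jqa
Hunk 6: at line 2 remove [akdlb] add [ovlws,kfrd,fiuqc] -> 14 lines: ayaf qyh jfmko ovlws kfrd fiuqc luqfa kampu nucx ihhdu bzv ampww hzck jqa
Final line 14: jqa

Answer: jqa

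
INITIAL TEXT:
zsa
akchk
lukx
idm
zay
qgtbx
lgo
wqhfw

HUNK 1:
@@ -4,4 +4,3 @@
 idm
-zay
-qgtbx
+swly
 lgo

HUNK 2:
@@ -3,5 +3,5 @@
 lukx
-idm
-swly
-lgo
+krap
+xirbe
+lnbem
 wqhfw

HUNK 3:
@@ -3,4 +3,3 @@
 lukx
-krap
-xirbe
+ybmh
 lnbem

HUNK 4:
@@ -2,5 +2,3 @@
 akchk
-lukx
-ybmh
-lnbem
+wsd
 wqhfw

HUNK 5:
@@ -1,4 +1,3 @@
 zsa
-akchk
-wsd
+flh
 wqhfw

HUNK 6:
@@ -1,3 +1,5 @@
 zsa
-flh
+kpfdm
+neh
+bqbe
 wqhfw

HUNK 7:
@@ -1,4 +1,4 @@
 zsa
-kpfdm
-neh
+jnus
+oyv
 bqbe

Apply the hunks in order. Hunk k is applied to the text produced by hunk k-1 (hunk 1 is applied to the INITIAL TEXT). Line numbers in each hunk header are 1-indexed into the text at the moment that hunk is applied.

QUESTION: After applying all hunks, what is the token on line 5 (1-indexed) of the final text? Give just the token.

Answer: wqhfw

Derivation:
Hunk 1: at line 4 remove [zay,qgtbx] add [swly] -> 7 lines: zsa akchk lukx idm swly lgo wqhfw
Hunk 2: at line 3 remove [idm,swly,lgo] add [krap,xirbe,lnbem] -> 7 lines: zsa akchk lukx krap xirbe lnbem wqhfw
Hunk 3: at line 3 remove [krap,xirbe] add [ybmh] -> 6 lines: zsa akchk lukx ybmh lnbem wqhfw
Hunk 4: at line 2 remove [lukx,ybmh,lnbem] add [wsd] -> 4 lines: zsa akchk wsd wqhfw
Hunk 5: at line 1 remove [akchk,wsd] add [flh] -> 3 lines: zsa flh wqhfw
Hunk 6: at line 1 remove [flh] add [kpfdm,neh,bqbe] -> 5 lines: zsa kpfdm neh bqbe wqhfw
Hunk 7: at line 1 remove [kpfdm,neh] add [jnus,oyv] -> 5 lines: zsa jnus oyv bqbe wqhfw
Final line 5: wqhfw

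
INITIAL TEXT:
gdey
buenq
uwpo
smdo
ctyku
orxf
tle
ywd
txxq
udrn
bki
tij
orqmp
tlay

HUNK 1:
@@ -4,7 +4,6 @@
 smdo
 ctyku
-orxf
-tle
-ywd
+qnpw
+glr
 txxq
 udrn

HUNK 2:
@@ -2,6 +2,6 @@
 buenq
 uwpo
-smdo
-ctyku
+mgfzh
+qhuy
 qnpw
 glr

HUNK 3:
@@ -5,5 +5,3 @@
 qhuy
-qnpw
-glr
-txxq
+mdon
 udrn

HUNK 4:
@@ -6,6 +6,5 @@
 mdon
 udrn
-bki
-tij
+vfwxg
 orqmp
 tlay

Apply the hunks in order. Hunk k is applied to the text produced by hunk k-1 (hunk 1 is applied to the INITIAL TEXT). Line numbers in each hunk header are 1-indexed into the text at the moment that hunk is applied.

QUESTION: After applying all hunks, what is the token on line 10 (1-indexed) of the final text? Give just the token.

Answer: tlay

Derivation:
Hunk 1: at line 4 remove [orxf,tle,ywd] add [qnpw,glr] -> 13 lines: gdey buenq uwpo smdo ctyku qnpw glr txxq udrn bki tij orqmp tlay
Hunk 2: at line 2 remove [smdo,ctyku] add [mgfzh,qhuy] -> 13 lines: gdey buenq uwpo mgfzh qhuy qnpw glr txxq udrn bki tij orqmp tlay
Hunk 3: at line 5 remove [qnpw,glr,txxq] add [mdon] -> 11 lines: gdey buenq uwpo mgfzh qhuy mdon udrn bki tij orqmp tlay
Hunk 4: at line 6 remove [bki,tij] add [vfwxg] -> 10 lines: gdey buenq uwpo mgfzh qhuy mdon udrn vfwxg orqmp tlay
Final line 10: tlay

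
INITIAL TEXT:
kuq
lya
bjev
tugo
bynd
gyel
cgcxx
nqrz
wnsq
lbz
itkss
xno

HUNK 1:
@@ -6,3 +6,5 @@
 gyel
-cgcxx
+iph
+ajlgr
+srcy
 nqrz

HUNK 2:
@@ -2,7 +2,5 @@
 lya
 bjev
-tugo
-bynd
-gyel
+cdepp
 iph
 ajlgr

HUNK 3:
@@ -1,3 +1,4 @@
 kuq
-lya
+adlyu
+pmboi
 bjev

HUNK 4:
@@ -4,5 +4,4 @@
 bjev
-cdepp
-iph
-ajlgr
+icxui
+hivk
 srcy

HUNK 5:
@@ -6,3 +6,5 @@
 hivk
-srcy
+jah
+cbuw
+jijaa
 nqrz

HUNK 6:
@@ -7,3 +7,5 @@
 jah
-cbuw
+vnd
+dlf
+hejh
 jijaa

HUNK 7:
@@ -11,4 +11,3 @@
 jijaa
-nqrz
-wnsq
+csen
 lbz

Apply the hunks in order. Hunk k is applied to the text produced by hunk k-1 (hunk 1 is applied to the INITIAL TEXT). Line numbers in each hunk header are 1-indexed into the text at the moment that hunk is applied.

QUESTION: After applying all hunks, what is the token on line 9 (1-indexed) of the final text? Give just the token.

Hunk 1: at line 6 remove [cgcxx] add [iph,ajlgr,srcy] -> 14 lines: kuq lya bjev tugo bynd gyel iph ajlgr srcy nqrz wnsq lbz itkss xno
Hunk 2: at line 2 remove [tugo,bynd,gyel] add [cdepp] -> 12 lines: kuq lya bjev cdepp iph ajlgr srcy nqrz wnsq lbz itkss xno
Hunk 3: at line 1 remove [lya] add [adlyu,pmboi] -> 13 lines: kuq adlyu pmboi bjev cdepp iph ajlgr srcy nqrz wnsq lbz itkss xno
Hunk 4: at line 4 remove [cdepp,iph,ajlgr] add [icxui,hivk] -> 12 lines: kuq adlyu pmboi bjev icxui hivk srcy nqrz wnsq lbz itkss xno
Hunk 5: at line 6 remove [srcy] add [jah,cbuw,jijaa] -> 14 lines: kuq adlyu pmboi bjev icxui hivk jah cbuw jijaa nqrz wnsq lbz itkss xno
Hunk 6: at line 7 remove [cbuw] add [vnd,dlf,hejh] -> 16 lines: kuq adlyu pmboi bjev icxui hivk jah vnd dlf hejh jijaa nqrz wnsq lbz itkss xno
Hunk 7: at line 11 remove [nqrz,wnsq] add [csen] -> 15 lines: kuq adlyu pmboi bjev icxui hivk jah vnd dlf hejh jijaa csen lbz itkss xno
Final line 9: dlf

Answer: dlf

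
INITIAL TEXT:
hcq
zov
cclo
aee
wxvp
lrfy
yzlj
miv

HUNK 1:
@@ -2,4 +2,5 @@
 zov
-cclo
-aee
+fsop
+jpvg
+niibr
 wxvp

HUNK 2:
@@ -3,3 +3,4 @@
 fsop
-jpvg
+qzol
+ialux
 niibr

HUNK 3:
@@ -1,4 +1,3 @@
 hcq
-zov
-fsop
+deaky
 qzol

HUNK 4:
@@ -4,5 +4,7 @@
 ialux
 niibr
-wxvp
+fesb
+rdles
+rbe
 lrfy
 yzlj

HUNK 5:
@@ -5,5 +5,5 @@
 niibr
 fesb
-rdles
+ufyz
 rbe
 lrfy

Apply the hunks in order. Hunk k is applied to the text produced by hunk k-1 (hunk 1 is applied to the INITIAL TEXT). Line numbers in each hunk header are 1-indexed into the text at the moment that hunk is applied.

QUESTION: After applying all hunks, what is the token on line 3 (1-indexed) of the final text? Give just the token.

Answer: qzol

Derivation:
Hunk 1: at line 2 remove [cclo,aee] add [fsop,jpvg,niibr] -> 9 lines: hcq zov fsop jpvg niibr wxvp lrfy yzlj miv
Hunk 2: at line 3 remove [jpvg] add [qzol,ialux] -> 10 lines: hcq zov fsop qzol ialux niibr wxvp lrfy yzlj miv
Hunk 3: at line 1 remove [zov,fsop] add [deaky] -> 9 lines: hcq deaky qzol ialux niibr wxvp lrfy yzlj miv
Hunk 4: at line 4 remove [wxvp] add [fesb,rdles,rbe] -> 11 lines: hcq deaky qzol ialux niibr fesb rdles rbe lrfy yzlj miv
Hunk 5: at line 5 remove [rdles] add [ufyz] -> 11 lines: hcq deaky qzol ialux niibr fesb ufyz rbe lrfy yzlj miv
Final line 3: qzol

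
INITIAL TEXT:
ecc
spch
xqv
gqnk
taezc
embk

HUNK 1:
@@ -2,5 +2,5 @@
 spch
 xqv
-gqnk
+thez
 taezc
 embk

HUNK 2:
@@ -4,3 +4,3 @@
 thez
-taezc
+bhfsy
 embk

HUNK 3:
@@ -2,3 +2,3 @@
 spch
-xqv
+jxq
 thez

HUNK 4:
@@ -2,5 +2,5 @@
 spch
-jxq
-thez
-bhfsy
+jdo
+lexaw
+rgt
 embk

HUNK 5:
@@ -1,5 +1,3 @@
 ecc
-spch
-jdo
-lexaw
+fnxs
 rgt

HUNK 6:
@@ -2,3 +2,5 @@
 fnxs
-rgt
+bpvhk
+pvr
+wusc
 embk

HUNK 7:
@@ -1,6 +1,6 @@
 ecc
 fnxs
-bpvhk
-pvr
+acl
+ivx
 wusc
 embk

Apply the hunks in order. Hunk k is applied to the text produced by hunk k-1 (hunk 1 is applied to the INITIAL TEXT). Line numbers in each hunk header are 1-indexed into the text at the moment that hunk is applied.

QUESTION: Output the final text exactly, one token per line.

Hunk 1: at line 2 remove [gqnk] add [thez] -> 6 lines: ecc spch xqv thez taezc embk
Hunk 2: at line 4 remove [taezc] add [bhfsy] -> 6 lines: ecc spch xqv thez bhfsy embk
Hunk 3: at line 2 remove [xqv] add [jxq] -> 6 lines: ecc spch jxq thez bhfsy embk
Hunk 4: at line 2 remove [jxq,thez,bhfsy] add [jdo,lexaw,rgt] -> 6 lines: ecc spch jdo lexaw rgt embk
Hunk 5: at line 1 remove [spch,jdo,lexaw] add [fnxs] -> 4 lines: ecc fnxs rgt embk
Hunk 6: at line 2 remove [rgt] add [bpvhk,pvr,wusc] -> 6 lines: ecc fnxs bpvhk pvr wusc embk
Hunk 7: at line 1 remove [bpvhk,pvr] add [acl,ivx] -> 6 lines: ecc fnxs acl ivx wusc embk

Answer: ecc
fnxs
acl
ivx
wusc
embk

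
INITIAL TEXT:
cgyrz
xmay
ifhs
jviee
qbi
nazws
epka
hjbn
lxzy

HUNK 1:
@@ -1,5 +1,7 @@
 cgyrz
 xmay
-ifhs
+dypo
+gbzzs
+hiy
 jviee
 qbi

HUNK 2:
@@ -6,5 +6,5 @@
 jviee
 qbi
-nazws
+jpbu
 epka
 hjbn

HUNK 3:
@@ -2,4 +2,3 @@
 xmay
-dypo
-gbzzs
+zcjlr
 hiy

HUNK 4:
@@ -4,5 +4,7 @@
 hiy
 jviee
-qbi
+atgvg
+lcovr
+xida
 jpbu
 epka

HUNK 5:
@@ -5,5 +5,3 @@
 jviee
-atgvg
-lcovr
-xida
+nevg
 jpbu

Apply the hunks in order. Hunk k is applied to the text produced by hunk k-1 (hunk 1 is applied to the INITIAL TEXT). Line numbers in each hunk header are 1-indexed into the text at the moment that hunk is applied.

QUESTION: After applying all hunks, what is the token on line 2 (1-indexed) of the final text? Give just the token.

Answer: xmay

Derivation:
Hunk 1: at line 1 remove [ifhs] add [dypo,gbzzs,hiy] -> 11 lines: cgyrz xmay dypo gbzzs hiy jviee qbi nazws epka hjbn lxzy
Hunk 2: at line 6 remove [nazws] add [jpbu] -> 11 lines: cgyrz xmay dypo gbzzs hiy jviee qbi jpbu epka hjbn lxzy
Hunk 3: at line 2 remove [dypo,gbzzs] add [zcjlr] -> 10 lines: cgyrz xmay zcjlr hiy jviee qbi jpbu epka hjbn lxzy
Hunk 4: at line 4 remove [qbi] add [atgvg,lcovr,xida] -> 12 lines: cgyrz xmay zcjlr hiy jviee atgvg lcovr xida jpbu epka hjbn lxzy
Hunk 5: at line 5 remove [atgvg,lcovr,xida] add [nevg] -> 10 lines: cgyrz xmay zcjlr hiy jviee nevg jpbu epka hjbn lxzy
Final line 2: xmay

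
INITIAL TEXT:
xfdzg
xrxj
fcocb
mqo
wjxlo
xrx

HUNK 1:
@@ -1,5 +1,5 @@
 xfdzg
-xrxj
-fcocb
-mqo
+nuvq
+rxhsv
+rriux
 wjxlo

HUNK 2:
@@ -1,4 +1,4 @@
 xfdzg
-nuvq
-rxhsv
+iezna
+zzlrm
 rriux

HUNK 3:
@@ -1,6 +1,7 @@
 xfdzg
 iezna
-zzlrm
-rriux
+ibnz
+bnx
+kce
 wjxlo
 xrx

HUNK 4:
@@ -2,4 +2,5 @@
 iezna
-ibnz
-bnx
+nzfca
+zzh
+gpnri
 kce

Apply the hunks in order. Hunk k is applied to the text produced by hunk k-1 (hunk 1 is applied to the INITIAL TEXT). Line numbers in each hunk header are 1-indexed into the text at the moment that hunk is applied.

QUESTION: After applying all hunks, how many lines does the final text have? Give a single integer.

Hunk 1: at line 1 remove [xrxj,fcocb,mqo] add [nuvq,rxhsv,rriux] -> 6 lines: xfdzg nuvq rxhsv rriux wjxlo xrx
Hunk 2: at line 1 remove [nuvq,rxhsv] add [iezna,zzlrm] -> 6 lines: xfdzg iezna zzlrm rriux wjxlo xrx
Hunk 3: at line 1 remove [zzlrm,rriux] add [ibnz,bnx,kce] -> 7 lines: xfdzg iezna ibnz bnx kce wjxlo xrx
Hunk 4: at line 2 remove [ibnz,bnx] add [nzfca,zzh,gpnri] -> 8 lines: xfdzg iezna nzfca zzh gpnri kce wjxlo xrx
Final line count: 8

Answer: 8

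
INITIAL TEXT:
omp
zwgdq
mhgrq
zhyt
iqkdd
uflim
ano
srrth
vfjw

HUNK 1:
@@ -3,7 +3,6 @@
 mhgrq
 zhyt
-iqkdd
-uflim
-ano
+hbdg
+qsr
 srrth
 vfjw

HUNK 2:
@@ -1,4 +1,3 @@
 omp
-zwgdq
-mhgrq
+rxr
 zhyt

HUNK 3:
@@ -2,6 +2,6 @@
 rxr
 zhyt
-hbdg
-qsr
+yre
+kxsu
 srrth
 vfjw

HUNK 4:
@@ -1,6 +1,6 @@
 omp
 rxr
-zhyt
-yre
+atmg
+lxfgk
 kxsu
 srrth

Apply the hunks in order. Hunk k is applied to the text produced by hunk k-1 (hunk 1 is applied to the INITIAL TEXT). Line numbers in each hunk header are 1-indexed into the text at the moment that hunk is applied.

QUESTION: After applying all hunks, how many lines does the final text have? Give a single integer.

Hunk 1: at line 3 remove [iqkdd,uflim,ano] add [hbdg,qsr] -> 8 lines: omp zwgdq mhgrq zhyt hbdg qsr srrth vfjw
Hunk 2: at line 1 remove [zwgdq,mhgrq] add [rxr] -> 7 lines: omp rxr zhyt hbdg qsr srrth vfjw
Hunk 3: at line 2 remove [hbdg,qsr] add [yre,kxsu] -> 7 lines: omp rxr zhyt yre kxsu srrth vfjw
Hunk 4: at line 1 remove [zhyt,yre] add [atmg,lxfgk] -> 7 lines: omp rxr atmg lxfgk kxsu srrth vfjw
Final line count: 7

Answer: 7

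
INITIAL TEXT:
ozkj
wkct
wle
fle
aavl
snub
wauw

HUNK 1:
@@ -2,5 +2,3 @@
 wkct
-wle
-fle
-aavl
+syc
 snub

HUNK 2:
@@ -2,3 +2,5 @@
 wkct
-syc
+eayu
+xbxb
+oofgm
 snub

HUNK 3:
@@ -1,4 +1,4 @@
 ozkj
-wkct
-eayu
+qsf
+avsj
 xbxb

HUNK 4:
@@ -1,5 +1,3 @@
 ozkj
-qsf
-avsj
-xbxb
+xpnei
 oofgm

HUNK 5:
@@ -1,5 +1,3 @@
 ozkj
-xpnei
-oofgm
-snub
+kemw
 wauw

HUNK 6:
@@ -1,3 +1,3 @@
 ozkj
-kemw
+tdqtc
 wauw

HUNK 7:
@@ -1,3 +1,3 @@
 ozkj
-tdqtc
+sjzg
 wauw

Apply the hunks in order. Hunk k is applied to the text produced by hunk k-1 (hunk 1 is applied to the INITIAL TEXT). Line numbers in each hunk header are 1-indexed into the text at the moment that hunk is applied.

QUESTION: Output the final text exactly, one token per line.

Answer: ozkj
sjzg
wauw

Derivation:
Hunk 1: at line 2 remove [wle,fle,aavl] add [syc] -> 5 lines: ozkj wkct syc snub wauw
Hunk 2: at line 2 remove [syc] add [eayu,xbxb,oofgm] -> 7 lines: ozkj wkct eayu xbxb oofgm snub wauw
Hunk 3: at line 1 remove [wkct,eayu] add [qsf,avsj] -> 7 lines: ozkj qsf avsj xbxb oofgm snub wauw
Hunk 4: at line 1 remove [qsf,avsj,xbxb] add [xpnei] -> 5 lines: ozkj xpnei oofgm snub wauw
Hunk 5: at line 1 remove [xpnei,oofgm,snub] add [kemw] -> 3 lines: ozkj kemw wauw
Hunk 6: at line 1 remove [kemw] add [tdqtc] -> 3 lines: ozkj tdqtc wauw
Hunk 7: at line 1 remove [tdqtc] add [sjzg] -> 3 lines: ozkj sjzg wauw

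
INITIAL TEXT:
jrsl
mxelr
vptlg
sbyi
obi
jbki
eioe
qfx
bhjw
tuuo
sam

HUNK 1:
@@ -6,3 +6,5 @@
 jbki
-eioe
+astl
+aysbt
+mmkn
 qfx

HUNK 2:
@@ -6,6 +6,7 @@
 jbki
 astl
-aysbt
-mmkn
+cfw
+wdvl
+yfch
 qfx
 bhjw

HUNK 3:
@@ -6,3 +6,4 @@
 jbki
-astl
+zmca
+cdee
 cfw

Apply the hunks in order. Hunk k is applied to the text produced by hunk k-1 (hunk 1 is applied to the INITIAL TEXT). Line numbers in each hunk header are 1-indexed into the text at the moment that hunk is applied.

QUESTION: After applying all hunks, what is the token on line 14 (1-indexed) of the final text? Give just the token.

Answer: tuuo

Derivation:
Hunk 1: at line 6 remove [eioe] add [astl,aysbt,mmkn] -> 13 lines: jrsl mxelr vptlg sbyi obi jbki astl aysbt mmkn qfx bhjw tuuo sam
Hunk 2: at line 6 remove [aysbt,mmkn] add [cfw,wdvl,yfch] -> 14 lines: jrsl mxelr vptlg sbyi obi jbki astl cfw wdvl yfch qfx bhjw tuuo sam
Hunk 3: at line 6 remove [astl] add [zmca,cdee] -> 15 lines: jrsl mxelr vptlg sbyi obi jbki zmca cdee cfw wdvl yfch qfx bhjw tuuo sam
Final line 14: tuuo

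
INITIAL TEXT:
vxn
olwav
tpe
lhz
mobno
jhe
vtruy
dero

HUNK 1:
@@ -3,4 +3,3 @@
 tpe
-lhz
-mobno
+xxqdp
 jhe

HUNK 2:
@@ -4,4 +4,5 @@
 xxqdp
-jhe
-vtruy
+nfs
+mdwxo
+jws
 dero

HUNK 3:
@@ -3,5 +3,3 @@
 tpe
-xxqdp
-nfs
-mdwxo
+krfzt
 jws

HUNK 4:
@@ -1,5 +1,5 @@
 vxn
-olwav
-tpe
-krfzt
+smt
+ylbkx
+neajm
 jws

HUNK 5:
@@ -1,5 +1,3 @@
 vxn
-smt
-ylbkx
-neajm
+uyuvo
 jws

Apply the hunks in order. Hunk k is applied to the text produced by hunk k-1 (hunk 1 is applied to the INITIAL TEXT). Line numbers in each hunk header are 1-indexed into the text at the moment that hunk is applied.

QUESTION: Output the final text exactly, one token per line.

Hunk 1: at line 3 remove [lhz,mobno] add [xxqdp] -> 7 lines: vxn olwav tpe xxqdp jhe vtruy dero
Hunk 2: at line 4 remove [jhe,vtruy] add [nfs,mdwxo,jws] -> 8 lines: vxn olwav tpe xxqdp nfs mdwxo jws dero
Hunk 3: at line 3 remove [xxqdp,nfs,mdwxo] add [krfzt] -> 6 lines: vxn olwav tpe krfzt jws dero
Hunk 4: at line 1 remove [olwav,tpe,krfzt] add [smt,ylbkx,neajm] -> 6 lines: vxn smt ylbkx neajm jws dero
Hunk 5: at line 1 remove [smt,ylbkx,neajm] add [uyuvo] -> 4 lines: vxn uyuvo jws dero

Answer: vxn
uyuvo
jws
dero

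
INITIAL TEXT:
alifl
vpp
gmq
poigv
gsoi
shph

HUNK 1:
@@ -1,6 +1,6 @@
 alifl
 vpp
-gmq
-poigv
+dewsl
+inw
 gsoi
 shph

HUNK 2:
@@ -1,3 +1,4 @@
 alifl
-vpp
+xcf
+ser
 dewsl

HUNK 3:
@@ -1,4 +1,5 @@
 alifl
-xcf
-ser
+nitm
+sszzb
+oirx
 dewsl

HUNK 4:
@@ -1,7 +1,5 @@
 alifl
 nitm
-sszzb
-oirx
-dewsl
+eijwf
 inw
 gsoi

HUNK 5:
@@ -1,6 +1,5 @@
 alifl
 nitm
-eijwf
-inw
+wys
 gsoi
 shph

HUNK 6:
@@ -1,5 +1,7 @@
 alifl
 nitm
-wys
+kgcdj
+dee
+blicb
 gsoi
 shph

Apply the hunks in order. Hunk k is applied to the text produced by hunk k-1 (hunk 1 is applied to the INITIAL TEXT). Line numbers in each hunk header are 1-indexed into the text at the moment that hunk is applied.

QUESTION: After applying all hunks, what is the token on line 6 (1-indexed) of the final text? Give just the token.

Hunk 1: at line 1 remove [gmq,poigv] add [dewsl,inw] -> 6 lines: alifl vpp dewsl inw gsoi shph
Hunk 2: at line 1 remove [vpp] add [xcf,ser] -> 7 lines: alifl xcf ser dewsl inw gsoi shph
Hunk 3: at line 1 remove [xcf,ser] add [nitm,sszzb,oirx] -> 8 lines: alifl nitm sszzb oirx dewsl inw gsoi shph
Hunk 4: at line 1 remove [sszzb,oirx,dewsl] add [eijwf] -> 6 lines: alifl nitm eijwf inw gsoi shph
Hunk 5: at line 1 remove [eijwf,inw] add [wys] -> 5 lines: alifl nitm wys gsoi shph
Hunk 6: at line 1 remove [wys] add [kgcdj,dee,blicb] -> 7 lines: alifl nitm kgcdj dee blicb gsoi shph
Final line 6: gsoi

Answer: gsoi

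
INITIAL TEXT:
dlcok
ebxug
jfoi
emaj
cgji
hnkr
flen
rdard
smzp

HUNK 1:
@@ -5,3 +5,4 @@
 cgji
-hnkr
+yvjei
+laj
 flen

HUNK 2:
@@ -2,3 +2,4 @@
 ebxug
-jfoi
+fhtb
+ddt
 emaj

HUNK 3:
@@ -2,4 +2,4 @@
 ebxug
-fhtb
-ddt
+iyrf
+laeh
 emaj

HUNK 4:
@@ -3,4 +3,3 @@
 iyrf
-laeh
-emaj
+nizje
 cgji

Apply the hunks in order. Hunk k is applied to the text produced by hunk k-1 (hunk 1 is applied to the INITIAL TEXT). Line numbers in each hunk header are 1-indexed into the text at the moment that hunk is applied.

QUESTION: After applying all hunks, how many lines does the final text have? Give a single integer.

Answer: 10

Derivation:
Hunk 1: at line 5 remove [hnkr] add [yvjei,laj] -> 10 lines: dlcok ebxug jfoi emaj cgji yvjei laj flen rdard smzp
Hunk 2: at line 2 remove [jfoi] add [fhtb,ddt] -> 11 lines: dlcok ebxug fhtb ddt emaj cgji yvjei laj flen rdard smzp
Hunk 3: at line 2 remove [fhtb,ddt] add [iyrf,laeh] -> 11 lines: dlcok ebxug iyrf laeh emaj cgji yvjei laj flen rdard smzp
Hunk 4: at line 3 remove [laeh,emaj] add [nizje] -> 10 lines: dlcok ebxug iyrf nizje cgji yvjei laj flen rdard smzp
Final line count: 10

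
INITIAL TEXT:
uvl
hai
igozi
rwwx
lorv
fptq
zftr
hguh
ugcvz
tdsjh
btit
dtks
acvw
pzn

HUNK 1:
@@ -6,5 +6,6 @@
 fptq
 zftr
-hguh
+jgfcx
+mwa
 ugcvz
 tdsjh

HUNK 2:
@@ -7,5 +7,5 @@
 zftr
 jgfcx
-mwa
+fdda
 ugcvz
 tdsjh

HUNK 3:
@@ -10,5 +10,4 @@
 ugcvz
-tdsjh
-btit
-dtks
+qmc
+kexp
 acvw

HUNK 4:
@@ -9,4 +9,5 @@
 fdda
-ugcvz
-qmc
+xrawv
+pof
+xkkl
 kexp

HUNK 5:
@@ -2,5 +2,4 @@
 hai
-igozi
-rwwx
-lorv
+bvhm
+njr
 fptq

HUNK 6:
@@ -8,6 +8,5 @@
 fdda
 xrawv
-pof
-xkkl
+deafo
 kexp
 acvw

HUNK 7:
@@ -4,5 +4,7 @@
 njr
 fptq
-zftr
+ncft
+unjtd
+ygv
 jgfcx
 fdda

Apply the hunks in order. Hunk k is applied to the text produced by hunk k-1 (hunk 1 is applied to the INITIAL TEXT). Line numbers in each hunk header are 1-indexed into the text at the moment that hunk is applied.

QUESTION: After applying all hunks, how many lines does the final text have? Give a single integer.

Answer: 15

Derivation:
Hunk 1: at line 6 remove [hguh] add [jgfcx,mwa] -> 15 lines: uvl hai igozi rwwx lorv fptq zftr jgfcx mwa ugcvz tdsjh btit dtks acvw pzn
Hunk 2: at line 7 remove [mwa] add [fdda] -> 15 lines: uvl hai igozi rwwx lorv fptq zftr jgfcx fdda ugcvz tdsjh btit dtks acvw pzn
Hunk 3: at line 10 remove [tdsjh,btit,dtks] add [qmc,kexp] -> 14 lines: uvl hai igozi rwwx lorv fptq zftr jgfcx fdda ugcvz qmc kexp acvw pzn
Hunk 4: at line 9 remove [ugcvz,qmc] add [xrawv,pof,xkkl] -> 15 lines: uvl hai igozi rwwx lorv fptq zftr jgfcx fdda xrawv pof xkkl kexp acvw pzn
Hunk 5: at line 2 remove [igozi,rwwx,lorv] add [bvhm,njr] -> 14 lines: uvl hai bvhm njr fptq zftr jgfcx fdda xrawv pof xkkl kexp acvw pzn
Hunk 6: at line 8 remove [pof,xkkl] add [deafo] -> 13 lines: uvl hai bvhm njr fptq zftr jgfcx fdda xrawv deafo kexp acvw pzn
Hunk 7: at line 4 remove [zftr] add [ncft,unjtd,ygv] -> 15 lines: uvl hai bvhm njr fptq ncft unjtd ygv jgfcx fdda xrawv deafo kexp acvw pzn
Final line count: 15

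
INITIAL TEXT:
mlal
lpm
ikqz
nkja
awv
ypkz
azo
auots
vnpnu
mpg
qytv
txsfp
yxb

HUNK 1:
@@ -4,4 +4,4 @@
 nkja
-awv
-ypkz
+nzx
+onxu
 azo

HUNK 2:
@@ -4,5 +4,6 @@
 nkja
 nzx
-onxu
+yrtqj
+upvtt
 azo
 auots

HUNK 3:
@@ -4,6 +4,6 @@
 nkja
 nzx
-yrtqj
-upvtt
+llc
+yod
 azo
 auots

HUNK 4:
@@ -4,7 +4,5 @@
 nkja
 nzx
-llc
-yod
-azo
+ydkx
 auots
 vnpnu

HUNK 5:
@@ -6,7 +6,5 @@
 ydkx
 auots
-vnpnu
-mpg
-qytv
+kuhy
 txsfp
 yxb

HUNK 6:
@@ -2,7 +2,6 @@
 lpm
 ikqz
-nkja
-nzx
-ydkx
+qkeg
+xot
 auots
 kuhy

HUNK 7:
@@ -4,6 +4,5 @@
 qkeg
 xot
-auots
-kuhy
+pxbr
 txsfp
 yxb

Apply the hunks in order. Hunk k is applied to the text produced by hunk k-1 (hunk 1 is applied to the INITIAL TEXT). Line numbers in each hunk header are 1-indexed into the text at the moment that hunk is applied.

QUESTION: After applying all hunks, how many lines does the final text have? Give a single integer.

Answer: 8

Derivation:
Hunk 1: at line 4 remove [awv,ypkz] add [nzx,onxu] -> 13 lines: mlal lpm ikqz nkja nzx onxu azo auots vnpnu mpg qytv txsfp yxb
Hunk 2: at line 4 remove [onxu] add [yrtqj,upvtt] -> 14 lines: mlal lpm ikqz nkja nzx yrtqj upvtt azo auots vnpnu mpg qytv txsfp yxb
Hunk 3: at line 4 remove [yrtqj,upvtt] add [llc,yod] -> 14 lines: mlal lpm ikqz nkja nzx llc yod azo auots vnpnu mpg qytv txsfp yxb
Hunk 4: at line 4 remove [llc,yod,azo] add [ydkx] -> 12 lines: mlal lpm ikqz nkja nzx ydkx auots vnpnu mpg qytv txsfp yxb
Hunk 5: at line 6 remove [vnpnu,mpg,qytv] add [kuhy] -> 10 lines: mlal lpm ikqz nkja nzx ydkx auots kuhy txsfp yxb
Hunk 6: at line 2 remove [nkja,nzx,ydkx] add [qkeg,xot] -> 9 lines: mlal lpm ikqz qkeg xot auots kuhy txsfp yxb
Hunk 7: at line 4 remove [auots,kuhy] add [pxbr] -> 8 lines: mlal lpm ikqz qkeg xot pxbr txsfp yxb
Final line count: 8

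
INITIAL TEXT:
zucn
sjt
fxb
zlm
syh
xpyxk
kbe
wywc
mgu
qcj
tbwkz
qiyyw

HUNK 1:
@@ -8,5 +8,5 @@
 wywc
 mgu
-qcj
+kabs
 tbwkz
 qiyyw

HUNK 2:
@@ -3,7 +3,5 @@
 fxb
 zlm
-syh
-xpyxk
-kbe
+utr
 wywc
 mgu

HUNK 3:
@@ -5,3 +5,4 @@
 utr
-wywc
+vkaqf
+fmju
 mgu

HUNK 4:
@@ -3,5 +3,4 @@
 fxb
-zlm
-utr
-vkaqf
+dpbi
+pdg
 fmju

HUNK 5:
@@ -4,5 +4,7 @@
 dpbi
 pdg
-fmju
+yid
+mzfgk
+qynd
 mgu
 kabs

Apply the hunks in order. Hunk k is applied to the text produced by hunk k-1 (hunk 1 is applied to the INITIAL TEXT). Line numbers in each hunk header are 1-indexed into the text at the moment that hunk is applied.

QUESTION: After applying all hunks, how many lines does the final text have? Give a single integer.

Answer: 12

Derivation:
Hunk 1: at line 8 remove [qcj] add [kabs] -> 12 lines: zucn sjt fxb zlm syh xpyxk kbe wywc mgu kabs tbwkz qiyyw
Hunk 2: at line 3 remove [syh,xpyxk,kbe] add [utr] -> 10 lines: zucn sjt fxb zlm utr wywc mgu kabs tbwkz qiyyw
Hunk 3: at line 5 remove [wywc] add [vkaqf,fmju] -> 11 lines: zucn sjt fxb zlm utr vkaqf fmju mgu kabs tbwkz qiyyw
Hunk 4: at line 3 remove [zlm,utr,vkaqf] add [dpbi,pdg] -> 10 lines: zucn sjt fxb dpbi pdg fmju mgu kabs tbwkz qiyyw
Hunk 5: at line 4 remove [fmju] add [yid,mzfgk,qynd] -> 12 lines: zucn sjt fxb dpbi pdg yid mzfgk qynd mgu kabs tbwkz qiyyw
Final line count: 12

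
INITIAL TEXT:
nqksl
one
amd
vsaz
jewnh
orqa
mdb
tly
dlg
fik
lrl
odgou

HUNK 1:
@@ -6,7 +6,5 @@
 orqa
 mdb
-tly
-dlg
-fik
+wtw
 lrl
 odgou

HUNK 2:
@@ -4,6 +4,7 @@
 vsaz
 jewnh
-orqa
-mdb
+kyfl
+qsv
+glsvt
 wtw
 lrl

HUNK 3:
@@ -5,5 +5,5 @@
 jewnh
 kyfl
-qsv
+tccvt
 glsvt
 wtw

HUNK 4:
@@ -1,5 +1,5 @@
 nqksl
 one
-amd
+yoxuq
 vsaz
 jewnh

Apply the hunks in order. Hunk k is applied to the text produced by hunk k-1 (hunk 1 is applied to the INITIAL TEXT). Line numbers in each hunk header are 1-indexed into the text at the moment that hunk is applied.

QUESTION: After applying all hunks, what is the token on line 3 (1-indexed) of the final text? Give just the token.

Answer: yoxuq

Derivation:
Hunk 1: at line 6 remove [tly,dlg,fik] add [wtw] -> 10 lines: nqksl one amd vsaz jewnh orqa mdb wtw lrl odgou
Hunk 2: at line 4 remove [orqa,mdb] add [kyfl,qsv,glsvt] -> 11 lines: nqksl one amd vsaz jewnh kyfl qsv glsvt wtw lrl odgou
Hunk 3: at line 5 remove [qsv] add [tccvt] -> 11 lines: nqksl one amd vsaz jewnh kyfl tccvt glsvt wtw lrl odgou
Hunk 4: at line 1 remove [amd] add [yoxuq] -> 11 lines: nqksl one yoxuq vsaz jewnh kyfl tccvt glsvt wtw lrl odgou
Final line 3: yoxuq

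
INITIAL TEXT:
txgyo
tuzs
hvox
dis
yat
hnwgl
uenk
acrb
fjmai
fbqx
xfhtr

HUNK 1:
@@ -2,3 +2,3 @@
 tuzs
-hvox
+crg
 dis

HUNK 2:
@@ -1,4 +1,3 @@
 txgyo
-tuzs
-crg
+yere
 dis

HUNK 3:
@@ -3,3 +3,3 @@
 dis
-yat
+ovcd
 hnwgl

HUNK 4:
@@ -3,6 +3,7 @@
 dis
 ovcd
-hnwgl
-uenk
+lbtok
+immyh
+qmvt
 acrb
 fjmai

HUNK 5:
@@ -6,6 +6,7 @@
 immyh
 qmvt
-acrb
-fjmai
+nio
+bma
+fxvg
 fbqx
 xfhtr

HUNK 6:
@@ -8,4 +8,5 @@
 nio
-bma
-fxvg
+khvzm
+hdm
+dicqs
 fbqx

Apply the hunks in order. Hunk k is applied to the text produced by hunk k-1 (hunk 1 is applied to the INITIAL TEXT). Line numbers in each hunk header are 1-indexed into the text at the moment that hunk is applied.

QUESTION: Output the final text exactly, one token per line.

Hunk 1: at line 2 remove [hvox] add [crg] -> 11 lines: txgyo tuzs crg dis yat hnwgl uenk acrb fjmai fbqx xfhtr
Hunk 2: at line 1 remove [tuzs,crg] add [yere] -> 10 lines: txgyo yere dis yat hnwgl uenk acrb fjmai fbqx xfhtr
Hunk 3: at line 3 remove [yat] add [ovcd] -> 10 lines: txgyo yere dis ovcd hnwgl uenk acrb fjmai fbqx xfhtr
Hunk 4: at line 3 remove [hnwgl,uenk] add [lbtok,immyh,qmvt] -> 11 lines: txgyo yere dis ovcd lbtok immyh qmvt acrb fjmai fbqx xfhtr
Hunk 5: at line 6 remove [acrb,fjmai] add [nio,bma,fxvg] -> 12 lines: txgyo yere dis ovcd lbtok immyh qmvt nio bma fxvg fbqx xfhtr
Hunk 6: at line 8 remove [bma,fxvg] add [khvzm,hdm,dicqs] -> 13 lines: txgyo yere dis ovcd lbtok immyh qmvt nio khvzm hdm dicqs fbqx xfhtr

Answer: txgyo
yere
dis
ovcd
lbtok
immyh
qmvt
nio
khvzm
hdm
dicqs
fbqx
xfhtr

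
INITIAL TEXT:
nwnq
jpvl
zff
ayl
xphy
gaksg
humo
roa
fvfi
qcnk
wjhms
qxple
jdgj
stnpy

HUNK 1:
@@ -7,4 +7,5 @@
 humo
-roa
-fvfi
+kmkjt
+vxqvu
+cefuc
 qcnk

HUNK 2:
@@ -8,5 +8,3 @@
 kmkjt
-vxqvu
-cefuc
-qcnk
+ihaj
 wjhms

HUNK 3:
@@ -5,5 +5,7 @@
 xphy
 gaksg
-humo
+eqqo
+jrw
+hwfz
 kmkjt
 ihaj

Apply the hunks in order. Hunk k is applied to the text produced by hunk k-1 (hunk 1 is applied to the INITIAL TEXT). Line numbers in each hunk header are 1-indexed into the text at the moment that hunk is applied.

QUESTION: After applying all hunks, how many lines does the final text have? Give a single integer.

Hunk 1: at line 7 remove [roa,fvfi] add [kmkjt,vxqvu,cefuc] -> 15 lines: nwnq jpvl zff ayl xphy gaksg humo kmkjt vxqvu cefuc qcnk wjhms qxple jdgj stnpy
Hunk 2: at line 8 remove [vxqvu,cefuc,qcnk] add [ihaj] -> 13 lines: nwnq jpvl zff ayl xphy gaksg humo kmkjt ihaj wjhms qxple jdgj stnpy
Hunk 3: at line 5 remove [humo] add [eqqo,jrw,hwfz] -> 15 lines: nwnq jpvl zff ayl xphy gaksg eqqo jrw hwfz kmkjt ihaj wjhms qxple jdgj stnpy
Final line count: 15

Answer: 15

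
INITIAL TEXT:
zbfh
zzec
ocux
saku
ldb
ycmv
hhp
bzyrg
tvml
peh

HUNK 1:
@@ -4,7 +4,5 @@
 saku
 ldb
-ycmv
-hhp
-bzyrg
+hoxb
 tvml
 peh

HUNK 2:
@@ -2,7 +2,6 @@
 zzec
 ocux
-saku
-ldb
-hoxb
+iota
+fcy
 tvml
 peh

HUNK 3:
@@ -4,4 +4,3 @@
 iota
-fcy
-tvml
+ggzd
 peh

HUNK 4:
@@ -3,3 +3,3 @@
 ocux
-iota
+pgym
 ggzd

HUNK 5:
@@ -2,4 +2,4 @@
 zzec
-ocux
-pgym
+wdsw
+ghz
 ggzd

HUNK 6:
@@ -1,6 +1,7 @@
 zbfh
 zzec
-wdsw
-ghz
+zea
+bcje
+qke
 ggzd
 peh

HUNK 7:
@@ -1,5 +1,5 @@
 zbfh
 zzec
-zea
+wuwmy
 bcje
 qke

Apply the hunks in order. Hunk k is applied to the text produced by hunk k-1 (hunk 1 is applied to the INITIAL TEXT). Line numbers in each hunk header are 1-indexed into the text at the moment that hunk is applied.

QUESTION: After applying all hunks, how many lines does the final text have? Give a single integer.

Answer: 7

Derivation:
Hunk 1: at line 4 remove [ycmv,hhp,bzyrg] add [hoxb] -> 8 lines: zbfh zzec ocux saku ldb hoxb tvml peh
Hunk 2: at line 2 remove [saku,ldb,hoxb] add [iota,fcy] -> 7 lines: zbfh zzec ocux iota fcy tvml peh
Hunk 3: at line 4 remove [fcy,tvml] add [ggzd] -> 6 lines: zbfh zzec ocux iota ggzd peh
Hunk 4: at line 3 remove [iota] add [pgym] -> 6 lines: zbfh zzec ocux pgym ggzd peh
Hunk 5: at line 2 remove [ocux,pgym] add [wdsw,ghz] -> 6 lines: zbfh zzec wdsw ghz ggzd peh
Hunk 6: at line 1 remove [wdsw,ghz] add [zea,bcje,qke] -> 7 lines: zbfh zzec zea bcje qke ggzd peh
Hunk 7: at line 1 remove [zea] add [wuwmy] -> 7 lines: zbfh zzec wuwmy bcje qke ggzd peh
Final line count: 7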